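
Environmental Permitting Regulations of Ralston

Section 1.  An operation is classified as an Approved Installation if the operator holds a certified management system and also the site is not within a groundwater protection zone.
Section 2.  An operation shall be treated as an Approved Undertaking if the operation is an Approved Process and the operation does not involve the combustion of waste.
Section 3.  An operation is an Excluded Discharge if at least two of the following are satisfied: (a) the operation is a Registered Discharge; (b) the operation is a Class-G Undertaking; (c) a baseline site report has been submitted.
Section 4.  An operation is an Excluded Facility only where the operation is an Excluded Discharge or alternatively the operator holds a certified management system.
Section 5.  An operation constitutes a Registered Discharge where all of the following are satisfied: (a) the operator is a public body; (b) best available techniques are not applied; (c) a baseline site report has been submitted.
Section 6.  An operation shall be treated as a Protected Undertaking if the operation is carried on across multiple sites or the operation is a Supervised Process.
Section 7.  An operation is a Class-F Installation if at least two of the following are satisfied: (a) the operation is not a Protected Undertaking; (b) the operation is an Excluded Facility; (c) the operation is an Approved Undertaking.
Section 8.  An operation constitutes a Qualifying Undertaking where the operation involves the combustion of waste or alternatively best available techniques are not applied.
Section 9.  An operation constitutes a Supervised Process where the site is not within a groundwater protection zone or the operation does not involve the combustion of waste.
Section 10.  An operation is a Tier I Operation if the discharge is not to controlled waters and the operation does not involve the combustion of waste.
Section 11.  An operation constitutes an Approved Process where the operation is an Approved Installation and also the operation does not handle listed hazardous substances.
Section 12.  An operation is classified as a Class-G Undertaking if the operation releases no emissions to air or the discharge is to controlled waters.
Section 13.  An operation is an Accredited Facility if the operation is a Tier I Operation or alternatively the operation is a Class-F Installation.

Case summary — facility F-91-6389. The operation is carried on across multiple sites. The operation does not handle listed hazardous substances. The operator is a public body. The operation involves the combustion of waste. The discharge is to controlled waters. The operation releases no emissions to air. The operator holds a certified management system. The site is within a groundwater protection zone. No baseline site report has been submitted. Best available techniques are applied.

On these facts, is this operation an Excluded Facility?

Under section 5: the operator is a public body? yes; and best available techniques are not applied? no; and a baseline site report has been submitted? no. So the operation is not a Registered Discharge.
Under section 12: the operation releases no emissions to air? yes; or the discharge is to controlled waters? yes. So the operation is a Class-G Undertaking.
Under section 3: Registered Discharge (section 5)? no; Class-G Undertaking (section 12)? yes; a baseline site report has been submitted? no — 1 of 3 hold (need ≥2) → not satisfied.
Under section 4: Excluded Discharge (section 3)? no; or the operator holds a certified management system? yes. So the operation is an Excluded Facility.

Yes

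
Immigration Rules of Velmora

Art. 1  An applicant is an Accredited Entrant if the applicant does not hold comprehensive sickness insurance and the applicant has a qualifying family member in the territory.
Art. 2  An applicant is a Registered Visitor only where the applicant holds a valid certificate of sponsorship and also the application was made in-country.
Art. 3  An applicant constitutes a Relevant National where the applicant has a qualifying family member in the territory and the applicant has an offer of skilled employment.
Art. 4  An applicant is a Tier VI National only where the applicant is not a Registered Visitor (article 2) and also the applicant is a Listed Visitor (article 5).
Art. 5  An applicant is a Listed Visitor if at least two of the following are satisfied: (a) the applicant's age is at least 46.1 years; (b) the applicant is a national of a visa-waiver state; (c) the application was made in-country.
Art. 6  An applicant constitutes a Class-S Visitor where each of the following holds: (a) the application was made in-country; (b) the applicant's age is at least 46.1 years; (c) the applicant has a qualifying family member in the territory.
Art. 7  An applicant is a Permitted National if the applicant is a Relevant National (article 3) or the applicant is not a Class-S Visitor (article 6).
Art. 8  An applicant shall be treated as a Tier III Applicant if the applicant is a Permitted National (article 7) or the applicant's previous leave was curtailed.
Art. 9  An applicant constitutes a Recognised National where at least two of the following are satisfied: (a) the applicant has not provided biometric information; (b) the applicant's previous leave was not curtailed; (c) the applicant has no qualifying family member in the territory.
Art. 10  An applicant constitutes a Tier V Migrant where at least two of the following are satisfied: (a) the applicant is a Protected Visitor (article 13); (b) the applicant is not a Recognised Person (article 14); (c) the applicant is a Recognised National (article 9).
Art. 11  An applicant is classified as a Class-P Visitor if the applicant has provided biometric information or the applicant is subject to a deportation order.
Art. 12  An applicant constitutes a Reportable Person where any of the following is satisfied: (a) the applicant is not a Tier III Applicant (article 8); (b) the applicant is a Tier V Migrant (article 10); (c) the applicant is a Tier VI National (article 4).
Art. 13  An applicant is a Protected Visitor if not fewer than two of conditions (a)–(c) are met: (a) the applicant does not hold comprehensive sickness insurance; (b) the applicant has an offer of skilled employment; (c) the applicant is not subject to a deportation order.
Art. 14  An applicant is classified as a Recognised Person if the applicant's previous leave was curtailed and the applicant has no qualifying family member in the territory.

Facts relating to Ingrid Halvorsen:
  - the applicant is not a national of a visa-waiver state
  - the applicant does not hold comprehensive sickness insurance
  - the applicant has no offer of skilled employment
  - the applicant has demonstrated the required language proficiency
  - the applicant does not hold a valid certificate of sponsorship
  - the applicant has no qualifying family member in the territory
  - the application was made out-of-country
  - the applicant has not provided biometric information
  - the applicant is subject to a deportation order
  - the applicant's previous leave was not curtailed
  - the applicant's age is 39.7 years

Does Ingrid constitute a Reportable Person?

article 3 — Relevant National: [the applicant has a qualifying family member in the territory? no] AND [the applicant has an offer of skilled employment? no] → not satisfied.
article 6 — Class-S Visitor: [the application was made in-country? no] AND [applicant's age: 39.7 years ≥ 46.1 years? no] AND [the applicant has a qualifying family member in the territory? no] → not satisfied.
article 7 — Permitted National: [Relevant National (article 3)? no] OR [not a Class-S Visitor (article 6)? yes] → satisfied.
article 8 — Tier III Applicant: [Permitted National (article 7)? yes] OR [the applicant's previous leave was curtailed? no] → satisfied.
article 13 — Protected Visitor: the applicant does not hold comprehensive sickness insurance? yes; the applicant has an offer of skilled employment? no; the applicant is not subject to a deportation order? no — 1 of 3 hold (need ≥2) → not satisfied.
article 14 — Recognised Person: [the applicant's previous leave was curtailed? no] AND [the applicant has no qualifying family member in the territory? yes] → not satisfied.
article 9 — Recognised National: the applicant has not provided biometric information? yes; the applicant's previous leave was not curtailed? yes; the applicant has no qualifying family member in the territory? yes — 3 of 3 hold (need ≥2) → satisfied.
article 10 — Tier V Migrant: Protected Visitor (article 13)? no; not a Recognised Person (article 14)? yes; Recognised National (article 9)? yes — 2 of 3 hold (need ≥2) → satisfied.
article 2 — Registered Visitor: [the applicant holds a valid certificate of sponsorship? no] AND [the application was made in-country? no] → not satisfied.
article 5 — Listed Visitor: applicant's age: 39.7 years ≥ 46.1 years? no; the applicant is a national of a visa-waiver state? no; the application was made in-country? no — 0 of 3 hold (need ≥2) → not satisfied.
article 4 — Tier VI National: [not a Registered Visitor (article 2)? yes] AND [Listed Visitor (article 5)? no] → not satisfied.
article 12 — Reportable Person: [not a Tier III Applicant (article 8)? no] OR [Tier V Migrant (article 10)? yes] OR [Tier VI National (article 4)? no] → satisfied.

Yes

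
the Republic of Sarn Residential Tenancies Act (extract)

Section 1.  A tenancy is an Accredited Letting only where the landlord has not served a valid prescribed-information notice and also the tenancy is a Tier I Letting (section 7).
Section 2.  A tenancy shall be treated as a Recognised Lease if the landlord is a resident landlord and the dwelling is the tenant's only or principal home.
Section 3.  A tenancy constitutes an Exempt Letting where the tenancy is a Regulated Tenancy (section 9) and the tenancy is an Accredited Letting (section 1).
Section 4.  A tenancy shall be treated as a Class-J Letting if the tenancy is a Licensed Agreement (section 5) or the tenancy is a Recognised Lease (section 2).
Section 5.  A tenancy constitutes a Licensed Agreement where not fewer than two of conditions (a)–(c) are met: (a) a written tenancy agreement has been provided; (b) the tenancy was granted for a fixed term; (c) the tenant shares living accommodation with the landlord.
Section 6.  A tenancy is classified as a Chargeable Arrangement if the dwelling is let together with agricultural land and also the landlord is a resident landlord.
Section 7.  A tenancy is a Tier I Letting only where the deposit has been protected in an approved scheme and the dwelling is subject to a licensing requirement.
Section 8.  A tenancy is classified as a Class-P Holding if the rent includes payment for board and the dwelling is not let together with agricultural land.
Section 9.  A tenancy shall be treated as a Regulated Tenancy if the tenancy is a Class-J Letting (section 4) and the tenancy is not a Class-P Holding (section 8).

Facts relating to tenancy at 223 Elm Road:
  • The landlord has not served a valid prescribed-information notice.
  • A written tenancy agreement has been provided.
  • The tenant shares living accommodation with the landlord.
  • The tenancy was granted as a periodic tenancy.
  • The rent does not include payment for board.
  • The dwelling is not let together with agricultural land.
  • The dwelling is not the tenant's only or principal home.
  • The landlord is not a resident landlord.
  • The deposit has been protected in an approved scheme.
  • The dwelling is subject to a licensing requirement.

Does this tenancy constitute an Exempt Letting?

Yes

section 5 — Licensed Agreement: a written tenancy agreement has been provided? yes; the tenancy was granted for a fixed term? no; the tenant shares living accommodation with the landlord? yes — 2 of 3 hold (need ≥2) → satisfied.
section 2 — Recognised Lease: [the landlord is a resident landlord? no] AND [the dwelling is the tenant's only or principal home? no] → not satisfied.
section 4 — Class-J Letting: [Licensed Agreement (section 5)? yes] OR [Recognised Lease (section 2)? no] → satisfied.
section 8 — Class-P Holding: [the rent includes payment for board? no] AND [the dwelling is not let together with agricultural land? yes] → not satisfied.
section 9 — Regulated Tenancy: [Class-J Letting (section 4)? yes] AND [not a Class-P Holding (section 8)? yes] → satisfied.
section 7 — Tier I Letting: [the deposit has been protected in an approved scheme? yes] AND [the dwelling is subject to a licensing requirement? yes] → satisfied.
section 1 — Accredited Letting: [the landlord has not served a valid prescribed-information notice? yes] AND [Tier I Letting (section 7)? yes] → satisfied.
section 3 — Exempt Letting: [Regulated Tenancy (section 9)? yes] AND [Accredited Letting (section 1)? yes] → satisfied.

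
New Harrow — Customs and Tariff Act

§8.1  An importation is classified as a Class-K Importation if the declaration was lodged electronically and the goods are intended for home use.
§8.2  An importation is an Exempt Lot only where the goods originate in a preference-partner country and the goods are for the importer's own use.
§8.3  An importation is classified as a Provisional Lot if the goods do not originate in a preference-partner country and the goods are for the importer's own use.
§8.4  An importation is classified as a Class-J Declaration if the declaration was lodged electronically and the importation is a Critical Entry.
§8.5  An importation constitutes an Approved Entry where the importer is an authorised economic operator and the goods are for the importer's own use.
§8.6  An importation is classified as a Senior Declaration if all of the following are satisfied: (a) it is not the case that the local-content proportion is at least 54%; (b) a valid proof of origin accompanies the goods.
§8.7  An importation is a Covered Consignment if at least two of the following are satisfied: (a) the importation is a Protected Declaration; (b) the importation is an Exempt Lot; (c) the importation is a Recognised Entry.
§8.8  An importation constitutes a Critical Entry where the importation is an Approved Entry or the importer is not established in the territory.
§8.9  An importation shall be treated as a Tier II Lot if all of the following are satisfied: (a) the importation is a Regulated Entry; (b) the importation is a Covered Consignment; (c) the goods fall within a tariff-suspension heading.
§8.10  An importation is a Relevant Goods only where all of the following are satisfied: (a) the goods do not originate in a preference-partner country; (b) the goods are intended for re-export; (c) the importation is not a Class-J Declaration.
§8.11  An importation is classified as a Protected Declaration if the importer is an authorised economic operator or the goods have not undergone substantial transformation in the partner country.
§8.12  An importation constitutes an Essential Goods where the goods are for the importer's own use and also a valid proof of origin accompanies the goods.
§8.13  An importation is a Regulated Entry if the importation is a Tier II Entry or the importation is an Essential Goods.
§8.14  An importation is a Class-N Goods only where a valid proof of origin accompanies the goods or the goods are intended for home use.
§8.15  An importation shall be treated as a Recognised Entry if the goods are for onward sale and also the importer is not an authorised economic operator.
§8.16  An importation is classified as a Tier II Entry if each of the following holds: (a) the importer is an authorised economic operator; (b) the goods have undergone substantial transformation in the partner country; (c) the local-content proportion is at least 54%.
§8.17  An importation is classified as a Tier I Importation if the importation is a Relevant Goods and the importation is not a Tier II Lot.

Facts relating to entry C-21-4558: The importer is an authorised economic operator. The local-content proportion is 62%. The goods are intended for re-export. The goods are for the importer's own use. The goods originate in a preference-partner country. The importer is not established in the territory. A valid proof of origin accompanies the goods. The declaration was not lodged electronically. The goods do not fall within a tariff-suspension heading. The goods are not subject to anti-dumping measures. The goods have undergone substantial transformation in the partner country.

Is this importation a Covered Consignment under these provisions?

§8.11 — Protected Declaration: [the importer is an authorised economic operator? yes] OR [the goods have not undergone substantial transformation in the partner country? no] → satisfied.
§8.2 — Exempt Lot: [the goods originate in a preference-partner country? yes] AND [the goods are for the importer's own use? yes] → satisfied.
§8.15 — Recognised Entry: [the goods are for onward sale? no] AND [the importer is not an authorised economic operator? no] → not satisfied.
§8.7 — Covered Consignment: Protected Declaration (§8.11)? yes; Exempt Lot (§8.2)? yes; Recognised Entry (§8.15)? no — 2 of 3 hold (need ≥2) → satisfied.

Yes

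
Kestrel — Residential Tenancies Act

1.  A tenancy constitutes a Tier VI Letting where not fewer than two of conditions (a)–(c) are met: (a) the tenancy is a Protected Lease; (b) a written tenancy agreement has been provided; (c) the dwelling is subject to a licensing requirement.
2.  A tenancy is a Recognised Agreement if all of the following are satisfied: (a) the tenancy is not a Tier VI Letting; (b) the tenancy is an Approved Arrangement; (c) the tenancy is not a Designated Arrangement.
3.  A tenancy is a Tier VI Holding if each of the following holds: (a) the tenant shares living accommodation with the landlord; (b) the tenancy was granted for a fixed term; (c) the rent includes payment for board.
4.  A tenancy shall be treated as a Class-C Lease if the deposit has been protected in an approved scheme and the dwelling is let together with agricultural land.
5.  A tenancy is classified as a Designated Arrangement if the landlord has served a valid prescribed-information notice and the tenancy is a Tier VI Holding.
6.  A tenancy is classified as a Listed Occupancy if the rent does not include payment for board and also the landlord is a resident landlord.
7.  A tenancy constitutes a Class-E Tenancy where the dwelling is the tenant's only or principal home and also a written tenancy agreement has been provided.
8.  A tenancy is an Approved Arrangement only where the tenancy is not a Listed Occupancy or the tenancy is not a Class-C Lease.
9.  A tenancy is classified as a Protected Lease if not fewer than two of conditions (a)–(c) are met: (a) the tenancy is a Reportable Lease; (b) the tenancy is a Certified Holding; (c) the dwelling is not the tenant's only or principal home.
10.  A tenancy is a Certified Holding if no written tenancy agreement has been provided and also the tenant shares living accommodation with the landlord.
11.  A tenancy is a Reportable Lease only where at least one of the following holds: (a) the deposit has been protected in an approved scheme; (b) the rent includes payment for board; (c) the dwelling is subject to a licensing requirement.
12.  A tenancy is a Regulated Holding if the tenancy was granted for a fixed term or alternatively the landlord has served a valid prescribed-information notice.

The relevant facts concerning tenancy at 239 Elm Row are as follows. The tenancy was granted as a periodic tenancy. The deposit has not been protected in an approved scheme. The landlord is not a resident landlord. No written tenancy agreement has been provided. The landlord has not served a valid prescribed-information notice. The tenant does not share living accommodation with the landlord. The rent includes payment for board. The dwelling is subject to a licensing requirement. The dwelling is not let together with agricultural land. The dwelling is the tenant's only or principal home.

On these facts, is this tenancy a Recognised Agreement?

paragraph 11 — Reportable Lease: [the deposit has been protected in an approved scheme? no] OR [the rent includes payment for board? yes] OR [the dwelling is subject to a licensing requirement? yes] → satisfied.
paragraph 10 — Certified Holding: [no written tenancy agreement has been provided? yes] AND [the tenant shares living accommodation with the landlord? no] → not satisfied.
paragraph 9 — Protected Lease: Reportable Lease (paragraph 11)? yes; Certified Holding (paragraph 10)? no; the dwelling is not the tenant's only or principal home? no — 1 of 3 hold (need ≥2) → not satisfied.
paragraph 1 — Tier VI Letting: Protected Lease (paragraph 9)? no; a written tenancy agreement has been provided? no; the dwelling is subject to a licensing requirement? yes — 1 of 3 hold (need ≥2) → not satisfied.
paragraph 6 — Listed Occupancy: [the rent does not include payment for board? no] AND [the landlord is a resident landlord? no] → not satisfied.
paragraph 4 — Class-C Lease: [the deposit has been protected in an approved scheme? no] AND [the dwelling is let together with agricultural land? no] → not satisfied.
paragraph 8 — Approved Arrangement: [not a Listed Occupancy (paragraph 6)? yes] OR [not a Class-C Lease (paragraph 4)? yes] → satisfied.
paragraph 3 — Tier VI Holding: [the tenant shares living accommodation with the landlord? no] AND [the tenancy was granted for a fixed term? no] AND [the rent includes payment for board? yes] → not satisfied.
paragraph 5 — Designated Arrangement: [the landlord has served a valid prescribed-information notice? no] AND [Tier VI Holding (paragraph 3)? no] → not satisfied.
paragraph 2 — Recognised Agreement: [not a Tier VI Letting (paragraph 1)? yes] AND [Approved Arrangement (paragraph 8)? yes] AND [not a Designated Arrangement (paragraph 5)? yes] → satisfied.

Yes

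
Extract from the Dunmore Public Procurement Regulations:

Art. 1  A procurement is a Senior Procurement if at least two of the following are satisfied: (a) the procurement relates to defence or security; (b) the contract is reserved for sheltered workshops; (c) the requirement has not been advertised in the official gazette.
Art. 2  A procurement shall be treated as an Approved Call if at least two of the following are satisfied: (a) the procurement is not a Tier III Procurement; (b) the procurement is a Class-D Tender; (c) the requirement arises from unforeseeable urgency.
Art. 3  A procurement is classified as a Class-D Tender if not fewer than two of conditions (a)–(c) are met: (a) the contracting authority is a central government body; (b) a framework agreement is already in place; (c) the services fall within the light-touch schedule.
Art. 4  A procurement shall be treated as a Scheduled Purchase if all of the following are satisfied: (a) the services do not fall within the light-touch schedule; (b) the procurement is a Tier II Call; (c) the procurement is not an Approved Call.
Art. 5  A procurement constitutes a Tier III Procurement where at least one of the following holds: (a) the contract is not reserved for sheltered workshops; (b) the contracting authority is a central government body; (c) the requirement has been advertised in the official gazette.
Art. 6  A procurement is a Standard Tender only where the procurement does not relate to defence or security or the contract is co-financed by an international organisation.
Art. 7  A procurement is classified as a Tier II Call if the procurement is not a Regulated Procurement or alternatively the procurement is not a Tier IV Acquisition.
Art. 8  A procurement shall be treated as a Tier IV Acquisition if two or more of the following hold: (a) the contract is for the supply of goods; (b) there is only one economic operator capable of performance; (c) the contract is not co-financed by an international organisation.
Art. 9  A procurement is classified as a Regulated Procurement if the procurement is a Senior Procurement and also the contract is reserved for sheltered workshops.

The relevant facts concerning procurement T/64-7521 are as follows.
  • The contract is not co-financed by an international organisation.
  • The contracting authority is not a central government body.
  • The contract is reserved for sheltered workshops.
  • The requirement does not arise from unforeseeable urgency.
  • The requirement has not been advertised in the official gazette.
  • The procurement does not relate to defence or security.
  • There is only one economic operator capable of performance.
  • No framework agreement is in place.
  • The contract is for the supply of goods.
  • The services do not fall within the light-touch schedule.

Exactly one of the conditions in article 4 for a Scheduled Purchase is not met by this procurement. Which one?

Under article 1: the procurement relates to defence or security? no; the contract is reserved for sheltered workshops? yes; the requirement has not been advertised in the official gazette? yes — 2 of 3 hold (need ≥2) → satisfied.
Under article 9: Senior Procurement (article 1)? yes; and the contract is reserved for sheltered workshops? yes. So the procurement is a Regulated Procurement.
Under article 8: the contract is for the supply of goods? yes; there is only one economic operator capable of performance? yes; the contract is not co-financed by an international organisation? yes — 3 of 3 hold (need ≥2) → satisfied.
Under article 7: not a Regulated Procurement (article 9)? no; or not a Tier IV Acquisition (article 8)? no. So the procurement is not a Tier II Call.
Under article 5: the contract is not reserved for sheltered workshops? no; or the contracting authority is a central government body? no; or the requirement has been advertised in the official gazette? no. So the procurement is not a Tier III Procurement.
Under article 3: the contracting authority is a central government body? no; a framework agreement is already in place? no; the services fall within the light-touch schedule? no — 0 of 3 hold (need ≥2) → not satisfied.
Under article 2: not a Tier III Procurement (article 5)? yes; Class-D Tender (article 3)? no; the requirement arises from unforeseeable urgency? no — 1 of 3 hold (need ≥2) → not satisfied.
Under article 4: the services do not fall within the light-touch schedule? yes; and Tier II Call (article 7)? no; and not an Approved Call (article 2)? yes. So the procurement is not a Scheduled Purchase.

Tier II Call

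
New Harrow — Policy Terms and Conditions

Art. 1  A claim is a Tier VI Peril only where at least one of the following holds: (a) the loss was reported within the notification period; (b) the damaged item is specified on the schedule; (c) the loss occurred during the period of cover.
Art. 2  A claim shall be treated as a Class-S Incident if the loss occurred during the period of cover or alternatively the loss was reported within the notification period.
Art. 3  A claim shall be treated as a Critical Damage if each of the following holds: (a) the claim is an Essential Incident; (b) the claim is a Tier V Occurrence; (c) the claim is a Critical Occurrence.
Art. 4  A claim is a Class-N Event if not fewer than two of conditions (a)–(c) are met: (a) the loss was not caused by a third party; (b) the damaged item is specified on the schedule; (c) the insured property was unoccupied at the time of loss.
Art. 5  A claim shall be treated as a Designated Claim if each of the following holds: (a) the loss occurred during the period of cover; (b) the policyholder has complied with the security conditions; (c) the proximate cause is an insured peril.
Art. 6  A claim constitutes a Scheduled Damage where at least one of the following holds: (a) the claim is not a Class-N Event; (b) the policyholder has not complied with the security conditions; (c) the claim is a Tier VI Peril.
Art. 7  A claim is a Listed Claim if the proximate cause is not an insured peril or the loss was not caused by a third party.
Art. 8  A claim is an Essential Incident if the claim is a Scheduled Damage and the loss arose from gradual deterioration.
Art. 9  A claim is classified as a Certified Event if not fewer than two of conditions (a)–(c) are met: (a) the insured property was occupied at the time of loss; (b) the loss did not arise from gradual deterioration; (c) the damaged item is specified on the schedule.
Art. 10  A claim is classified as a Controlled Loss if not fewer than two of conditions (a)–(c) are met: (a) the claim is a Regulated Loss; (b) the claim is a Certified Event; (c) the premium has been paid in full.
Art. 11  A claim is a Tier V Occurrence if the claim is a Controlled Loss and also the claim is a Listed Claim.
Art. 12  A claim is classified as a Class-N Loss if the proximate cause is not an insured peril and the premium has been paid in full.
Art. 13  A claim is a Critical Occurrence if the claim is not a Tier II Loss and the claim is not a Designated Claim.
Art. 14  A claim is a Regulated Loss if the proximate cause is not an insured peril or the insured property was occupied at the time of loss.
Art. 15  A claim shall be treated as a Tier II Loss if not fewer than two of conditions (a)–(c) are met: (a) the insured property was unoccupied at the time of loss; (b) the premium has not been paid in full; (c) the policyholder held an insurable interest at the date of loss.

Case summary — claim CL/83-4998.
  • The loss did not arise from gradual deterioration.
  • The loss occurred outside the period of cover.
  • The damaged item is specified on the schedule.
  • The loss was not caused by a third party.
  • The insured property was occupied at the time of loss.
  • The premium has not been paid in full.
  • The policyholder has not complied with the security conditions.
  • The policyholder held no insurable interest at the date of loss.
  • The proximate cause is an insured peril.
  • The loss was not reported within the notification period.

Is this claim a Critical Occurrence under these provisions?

article 15 — Tier II Loss: the insured property was unoccupied at the time of loss? no; the premium has not been paid in full? yes; the policyholder held an insurable interest at the date of loss? no — 1 of 3 hold (need ≥2) → not satisfied.
article 5 — Designated Claim: [the loss occurred during the period of cover? no] AND [the policyholder has complied with the security conditions? no] AND [the proximate cause is an insured peril? yes] → not satisfied.
article 13 — Critical Occurrence: [not a Tier II Loss (article 15)? yes] AND [not a Designated Claim (article 5)? yes] → satisfied.

Yes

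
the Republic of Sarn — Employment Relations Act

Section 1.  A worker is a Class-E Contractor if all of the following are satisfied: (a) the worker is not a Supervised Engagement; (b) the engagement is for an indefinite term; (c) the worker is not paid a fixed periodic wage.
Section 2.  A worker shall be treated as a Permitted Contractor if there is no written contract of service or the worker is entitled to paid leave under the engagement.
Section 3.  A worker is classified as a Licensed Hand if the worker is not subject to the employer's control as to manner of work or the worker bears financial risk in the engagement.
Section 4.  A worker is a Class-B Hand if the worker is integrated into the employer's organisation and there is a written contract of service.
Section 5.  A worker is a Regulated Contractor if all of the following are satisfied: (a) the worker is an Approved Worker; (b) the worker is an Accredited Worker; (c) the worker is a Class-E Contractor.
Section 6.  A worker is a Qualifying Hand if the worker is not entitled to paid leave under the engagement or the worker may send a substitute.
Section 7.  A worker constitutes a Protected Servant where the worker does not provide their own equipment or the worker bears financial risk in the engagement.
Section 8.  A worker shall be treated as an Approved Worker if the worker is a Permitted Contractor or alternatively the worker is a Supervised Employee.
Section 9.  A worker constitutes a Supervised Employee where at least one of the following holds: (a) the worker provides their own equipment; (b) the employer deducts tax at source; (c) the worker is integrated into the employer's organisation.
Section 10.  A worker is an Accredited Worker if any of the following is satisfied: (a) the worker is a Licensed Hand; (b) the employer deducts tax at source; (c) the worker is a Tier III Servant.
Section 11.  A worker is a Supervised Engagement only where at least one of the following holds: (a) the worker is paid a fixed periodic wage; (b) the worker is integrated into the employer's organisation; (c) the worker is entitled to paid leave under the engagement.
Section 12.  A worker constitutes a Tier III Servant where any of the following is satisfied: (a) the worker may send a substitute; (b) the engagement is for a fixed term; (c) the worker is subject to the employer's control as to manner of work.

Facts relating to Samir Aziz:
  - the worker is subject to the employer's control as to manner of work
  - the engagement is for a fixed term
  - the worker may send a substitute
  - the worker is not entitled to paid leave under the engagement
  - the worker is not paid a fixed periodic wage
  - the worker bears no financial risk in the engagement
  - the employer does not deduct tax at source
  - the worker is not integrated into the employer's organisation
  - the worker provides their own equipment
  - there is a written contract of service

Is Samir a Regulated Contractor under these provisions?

No

section 2 — Permitted Contractor: [there is no written contract of service? no] OR [the worker is entitled to paid leave under the engagement? no] → not satisfied.
section 9 — Supervised Employee: [the worker provides their own equipment? yes] OR [the employer deducts tax at source? no] OR [the worker is integrated into the employer's organisation? no] → satisfied.
section 8 — Approved Worker: [Permitted Contractor (section 2)? no] OR [Supervised Employee (section 9)? yes] → satisfied.
section 3 — Licensed Hand: [the worker is not subject to the employer's control as to manner of work? no] OR [the worker bears financial risk in the engagement? no] → not satisfied.
section 12 — Tier III Servant: [the worker may send a substitute? yes] OR [the engagement is for a fixed term? yes] OR [the worker is subject to the employer's control as to manner of work? yes] → satisfied.
section 10 — Accredited Worker: [Licensed Hand (section 3)? no] OR [the employer deducts tax at source? no] OR [Tier III Servant (section 12)? yes] → satisfied.
section 11 — Supervised Engagement: [the worker is paid a fixed periodic wage? no] OR [the worker is integrated into the employer's organisation? no] OR [the worker is entitled to paid leave under the engagement? no] → not satisfied.
section 1 — Class-E Contractor: [not a Supervised Engagement (section 11)? yes] AND [the engagement is for an indefinite term? no] AND [the worker is not paid a fixed periodic wage? yes] → not satisfied.
section 5 — Regulated Contractor: [Approved Worker (section 8)? yes] AND [Accredited Worker (section 10)? yes] AND [Class-E Contractor (section 1)? no] → not satisfied.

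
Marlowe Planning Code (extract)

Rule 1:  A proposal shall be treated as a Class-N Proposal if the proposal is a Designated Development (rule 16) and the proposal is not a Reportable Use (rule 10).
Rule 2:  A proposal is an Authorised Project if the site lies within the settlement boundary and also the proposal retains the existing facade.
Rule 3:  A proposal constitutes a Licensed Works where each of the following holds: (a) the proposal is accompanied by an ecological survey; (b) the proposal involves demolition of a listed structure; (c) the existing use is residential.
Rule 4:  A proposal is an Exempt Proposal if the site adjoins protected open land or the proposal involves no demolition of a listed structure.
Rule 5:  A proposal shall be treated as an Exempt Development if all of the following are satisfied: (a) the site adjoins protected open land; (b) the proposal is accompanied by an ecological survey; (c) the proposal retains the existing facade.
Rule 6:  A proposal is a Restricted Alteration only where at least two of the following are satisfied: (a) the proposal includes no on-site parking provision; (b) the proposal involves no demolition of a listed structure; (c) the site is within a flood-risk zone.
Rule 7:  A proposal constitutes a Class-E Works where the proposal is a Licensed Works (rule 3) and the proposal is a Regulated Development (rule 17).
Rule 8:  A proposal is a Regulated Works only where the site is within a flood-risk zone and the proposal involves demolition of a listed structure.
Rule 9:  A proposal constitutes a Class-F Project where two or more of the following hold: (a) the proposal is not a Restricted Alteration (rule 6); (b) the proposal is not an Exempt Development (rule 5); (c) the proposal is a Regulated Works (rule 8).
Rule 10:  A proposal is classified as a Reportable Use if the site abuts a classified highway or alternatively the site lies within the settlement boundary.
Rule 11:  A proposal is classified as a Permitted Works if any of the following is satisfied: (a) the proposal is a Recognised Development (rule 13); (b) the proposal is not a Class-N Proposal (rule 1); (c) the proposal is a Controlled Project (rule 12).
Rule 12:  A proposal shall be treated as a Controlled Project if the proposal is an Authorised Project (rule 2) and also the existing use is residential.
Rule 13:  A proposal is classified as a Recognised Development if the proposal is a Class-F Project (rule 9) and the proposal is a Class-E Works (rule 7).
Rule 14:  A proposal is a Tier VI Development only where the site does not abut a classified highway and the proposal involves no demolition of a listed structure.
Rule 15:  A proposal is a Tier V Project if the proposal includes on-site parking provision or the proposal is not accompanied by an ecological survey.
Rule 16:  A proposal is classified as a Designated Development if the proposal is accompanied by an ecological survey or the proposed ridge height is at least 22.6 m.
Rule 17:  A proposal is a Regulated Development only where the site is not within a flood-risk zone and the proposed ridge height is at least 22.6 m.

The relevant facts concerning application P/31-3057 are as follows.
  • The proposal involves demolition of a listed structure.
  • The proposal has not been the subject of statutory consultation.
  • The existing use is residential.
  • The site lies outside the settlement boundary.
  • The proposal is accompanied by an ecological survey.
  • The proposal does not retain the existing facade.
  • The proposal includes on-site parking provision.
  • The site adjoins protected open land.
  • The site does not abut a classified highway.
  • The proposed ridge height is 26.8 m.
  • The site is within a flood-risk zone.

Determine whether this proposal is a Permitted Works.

No

Under rule 6: the proposal includes no on-site parking provision? no; the proposal involves no demolition of a listed structure? no; the site is within a flood-risk zone? yes — 1 of 3 hold (need ≥2) → not satisfied.
Under rule 5: the site adjoins protected open land? yes; and the proposal is accompanied by an ecological survey? yes; and the proposal retains the existing facade? no. So the proposal is not an Exempt Development.
Under rule 8: the site is within a flood-risk zone? yes; and the proposal involves demolition of a listed structure? yes. So the proposal is a Regulated Works.
Under rule 9: not a Restricted Alteration (rule 6)? yes; not an Exempt Development (rule 5)? yes; Regulated Works (rule 8)? yes — 3 of 3 hold (need ≥2) → satisfied.
Under rule 3: the proposal is accompanied by an ecological survey? yes; and the proposal involves demolition of a listed structure? yes; and the existing use is residential? yes. So the proposal is a Licensed Works.
Under rule 17: the site is not within a flood-risk zone? no; and proposed ridge height: 26.8 m ≥ 22.6 m? yes. So the proposal is not a Regulated Development.
Under rule 7: Licensed Works (rule 3)? yes; and Regulated Development (rule 17)? no. So the proposal is not a Class-E Works.
Under rule 13: Class-F Project (rule 9)? yes; and Class-E Works (rule 7)? no. So the proposal is not a Recognised Development.
Under rule 16: the proposal is accompanied by an ecological survey? yes; or proposed ridge height: 26.8 m ≥ 22.6 m? yes. So the proposal is a Designated Development.
Under rule 10: the site abuts a classified highway? no; or the site lies within the settlement boundary? no. So the proposal is not a Reportable Use.
Under rule 1: Designated Development (rule 16)? yes; and not a Reportable Use (rule 10)? yes. So the proposal is a Class-N Proposal.
Under rule 2: the site lies within the settlement boundary? no; and the proposal retains the existing facade? no. So the proposal is not an Authorised Project.
Under rule 12: Authorised Project (rule 2)? no; and the existing use is residential? yes. So the proposal is not a Controlled Project.
Under rule 11: Recognised Development (rule 13)? no; or not a Class-N Proposal (rule 1)? no; or Controlled Project (rule 12)? no. So the proposal is not a Permitted Works.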